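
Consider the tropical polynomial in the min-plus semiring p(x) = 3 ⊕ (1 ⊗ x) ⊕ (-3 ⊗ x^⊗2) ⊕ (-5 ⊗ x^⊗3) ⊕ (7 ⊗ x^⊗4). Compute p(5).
p(5) = 3

A tropical monomial a ⊗ x^⊗i evaluates to a + i · x. Evaluating each term at x = 5:
  Term 0 contributes 3 + 0 · 5 = 3
  Term 1 contributes 1 + 1 · 5 = 6
  Term 2 contributes -3 + 2 · 5 = 7
  Term 3 contributes -5 + 3 · 5 = 10
  Term 4 contributes 7 + 4 · 5 = 27
p(5) = ⊕ of these = min[3, 6, 7, 10, 27] = 3.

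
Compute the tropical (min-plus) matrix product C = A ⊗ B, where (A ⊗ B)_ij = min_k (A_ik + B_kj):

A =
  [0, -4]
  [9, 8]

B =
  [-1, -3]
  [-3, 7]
A ⊗ B =
  [-7, -3]
  [5, 6]

Apply the min-plus product entry-by-entry:
  C[0][0] = min over k of (A[0][0] + B[0][0] = 0 + -1 = -1, A[0][1] + B[1][0] = -4 + -3 = -7) = -7 (attained at k = 1)
  C[0][1] = min over k of (A[0][0] + B[0][1] = 0 + -3 = -3, A[0][1] + B[1][1] = -4 + 7 = 3) = -3 (attained at k = 0)
  C[1][0] = min over k of (A[1][0] + B[0][0] = 9 + -1 = 8, A[1][1] + B[1][0] = 8 + -3 = 5) = 5 (attained at k = 1)
  C[1][1] = min over k of (A[1][0] + B[0][1] = 9 + -3 = 6, A[1][1] + B[1][1] = 8 + 7 = 15) = 6 (attained at k = 0)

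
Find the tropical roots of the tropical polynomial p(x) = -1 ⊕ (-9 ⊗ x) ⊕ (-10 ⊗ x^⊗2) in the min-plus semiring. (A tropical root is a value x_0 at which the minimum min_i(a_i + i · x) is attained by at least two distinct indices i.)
Roots: {1, 8}

Each tropical root is a break point of the lower envelope of the lines y = a_i + i · x (there are 3 lines, with slopes 0, 1, ..., 2). Only the lines that attain the minimum somewhere contribute to roots; other lines are dominated. Here the surviving (envelope) indices are i = 2, i = 1, i = 0.
Intersections between consecutive envelope lines give the roots: for adjacent envelope indices i < j the intersection is x = (a_i − a_j) / (j − i). Reading off the sorted break points: {1, 8}.
Verification: at each break x_0, at least two indices attain the minimum of min_i(a_i + i · x_0).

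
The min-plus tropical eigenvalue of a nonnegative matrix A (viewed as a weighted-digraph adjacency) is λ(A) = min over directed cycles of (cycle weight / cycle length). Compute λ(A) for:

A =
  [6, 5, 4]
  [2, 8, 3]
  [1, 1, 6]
λ(A) = 2

Enumerate directed cycles and compute their means (weight / length). Sample:
  cycle 0 → 0: weight = 6, length = 1, mean = 6/1 ≈ 6.000
  cycle 1 → 1: weight = 8, length = 1, mean = 8/1 ≈ 8.000
  cycle 2 → 2: weight = 6, length = 1, mean = 6/1 ≈ 6.000
  cycle 0 → 1 → 0: weight = 7, length = 2, mean = 7/2 ≈ 3.500
  cycle 0 → 2 → 0: weight = 5, length = 2, mean = 5/2 ≈ 2.500
  cycle 1 → 0 → 1: weight = 7, length = 2, mean = 7/2 ≈ 3.500
Minimum mean = 2.000, attained e.g. along the cycle 1 → 2 → 1 with weight 4 and length 2. So λ(A) = 4/2 = 2.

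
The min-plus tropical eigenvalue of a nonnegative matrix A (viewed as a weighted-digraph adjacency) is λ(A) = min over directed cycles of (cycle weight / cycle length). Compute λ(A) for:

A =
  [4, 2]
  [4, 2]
λ(A) = 2

Enumerate directed cycles and compute their means (weight / length). Sample:
  cycle 0 → 0: weight = 4, length = 1, mean = 4/1 ≈ 4.000
  cycle 1 → 1: weight = 2, length = 1, mean = 2/1 ≈ 2.000
  cycle 0 → 1 → 0: weight = 6, length = 2, mean = 6/2 ≈ 3.000
  cycle 1 → 0 → 1: weight = 6, length = 2, mean = 6/2 ≈ 3.000
Minimum mean = 2.000, attained e.g. along the cycle 1 → 1 with weight 2 and length 1. So λ(A) = 2/1 = 2.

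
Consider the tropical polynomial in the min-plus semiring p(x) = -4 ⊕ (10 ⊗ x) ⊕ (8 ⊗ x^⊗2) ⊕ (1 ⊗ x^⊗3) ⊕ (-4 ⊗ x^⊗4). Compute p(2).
p(2) = -4

A tropical monomial a ⊗ x^⊗i evaluates to a + i · x. Evaluating each term at x = 2:
  Term 0 contributes -4 + 0 · 2 = -4
  Term 1 contributes 10 + 1 · 2 = 12
  Term 2 contributes 8 + 2 · 2 = 12
  Term 3 contributes 1 + 3 · 2 = 7
  Term 4 contributes -4 + 4 · 2 = 4
p(2) = ⊕ of these = min[-4, 12, 12, 7, 4] = -4.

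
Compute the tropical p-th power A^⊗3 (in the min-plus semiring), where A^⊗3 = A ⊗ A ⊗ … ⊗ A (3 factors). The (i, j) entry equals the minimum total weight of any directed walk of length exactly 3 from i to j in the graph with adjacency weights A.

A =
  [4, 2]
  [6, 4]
A^⊗3 =
  [12, 10]
  [14, 12]

Each entry (A^⊗3)_ij equals the minimum over all length-3 walks i = v_0 → v_1 → … → v_3 = j of Σ_t A[v_t][v_{t+1}]. For example, for (i, j) = (0, 1) we minimise over 4 possible intermediate vertex sequences; the minimum is 10, attained along the walk 0 → 0 → 0 → 1.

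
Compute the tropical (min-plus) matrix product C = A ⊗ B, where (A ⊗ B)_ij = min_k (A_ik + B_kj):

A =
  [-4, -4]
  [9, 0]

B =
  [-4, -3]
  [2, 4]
A ⊗ B =
  [-8, -7]
  [2, 4]

Apply the min-plus product entry-by-entry:
  C[0][0] = min over k of (A[0][0] + B[0][0] = -4 + -4 = -8, A[0][1] + B[1][0] = -4 + 2 = -2) = -8 (attained at k = 0)
  C[0][1] = min over k of (A[0][0] + B[0][1] = -4 + -3 = -7, A[0][1] + B[1][1] = -4 + 4 = 0) = -7 (attained at k = 0)
  C[1][0] = min over k of (A[1][0] + B[0][0] = 9 + -4 = 5, A[1][1] + B[1][0] = 0 + 2 = 2) = 2 (attained at k = 1)
  C[1][1] = min over k of (A[1][0] + B[0][1] = 9 + -3 = 6, A[1][1] + B[1][1] = 0 + 4 = 4) = 4 (attained at k = 1)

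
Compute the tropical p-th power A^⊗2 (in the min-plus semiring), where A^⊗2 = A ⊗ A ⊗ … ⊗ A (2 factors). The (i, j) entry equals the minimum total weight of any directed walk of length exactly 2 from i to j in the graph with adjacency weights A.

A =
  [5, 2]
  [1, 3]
A^⊗2 =
  [3, 5]
  [4, 3]

Each entry (A^⊗2)_ij equals the minimum over all length-2 walks i = v_0 → v_1 → … → v_2 = j of Σ_t A[v_t][v_{t+1}]. For example, for (i, j) = (0, 1) we minimise over 2 possible intermediate vertex sequences; the minimum is 5, attained along the walk 0 → 1 → 1.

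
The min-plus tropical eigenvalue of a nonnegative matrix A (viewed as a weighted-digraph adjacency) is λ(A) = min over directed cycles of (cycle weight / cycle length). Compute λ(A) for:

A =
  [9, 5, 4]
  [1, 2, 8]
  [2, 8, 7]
λ(A) = 2

Enumerate directed cycles and compute their means (weight / length). Sample:
  cycle 0 → 0: weight = 9, length = 1, mean = 9/1 ≈ 9.000
  cycle 1 → 1: weight = 2, length = 1, mean = 2/1 ≈ 2.000
  cycle 2 → 2: weight = 7, length = 1, mean = 7/1 ≈ 7.000
  cycle 0 → 1 → 0: weight = 6, length = 2, mean = 6/2 ≈ 3.000
  cycle 0 → 2 → 0: weight = 6, length = 2, mean = 6/2 ≈ 3.000
  cycle 1 → 0 → 1: weight = 6, length = 2, mean = 6/2 ≈ 3.000
Minimum mean = 2.000, attained e.g. along the cycle 1 → 1 with weight 2 and length 1. So λ(A) = 2/1 = 2.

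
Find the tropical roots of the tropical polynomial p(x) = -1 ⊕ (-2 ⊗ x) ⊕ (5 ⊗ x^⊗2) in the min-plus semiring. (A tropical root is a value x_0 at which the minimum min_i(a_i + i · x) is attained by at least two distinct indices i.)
Roots: {-7, 1}

Each tropical root is a break point of the lower envelope of the lines y = a_i + i · x (there are 3 lines, with slopes 0, 1, ..., 2). Only the lines that attain the minimum somewhere contribute to roots; other lines are dominated. Here the surviving (envelope) indices are i = 2, i = 1, i = 0.
Intersections between consecutive envelope lines give the roots: for adjacent envelope indices i < j the intersection is x = (a_i − a_j) / (j − i). Reading off the sorted break points: {-7, 1}.
Verification: at each break x_0, at least two indices attain the minimum of min_i(a_i + i · x_0).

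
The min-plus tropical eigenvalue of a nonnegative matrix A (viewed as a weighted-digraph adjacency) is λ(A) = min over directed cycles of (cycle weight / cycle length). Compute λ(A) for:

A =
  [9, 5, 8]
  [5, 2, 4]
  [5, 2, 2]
λ(A) = 2

Enumerate directed cycles and compute their means (weight / length). Sample:
  cycle 0 → 0: weight = 9, length = 1, mean = 9/1 ≈ 9.000
  cycle 1 → 1: weight = 2, length = 1, mean = 2/1 ≈ 2.000
  cycle 2 → 2: weight = 2, length = 1, mean = 2/1 ≈ 2.000
  cycle 0 → 1 → 0: weight = 10, length = 2, mean = 10/2 ≈ 5.000
  cycle 0 → 2 → 0: weight = 13, length = 2, mean = 13/2 ≈ 6.500
  cycle 1 → 0 → 1: weight = 10, length = 2, mean = 10/2 ≈ 5.000
Minimum mean = 2.000, attained e.g. along the cycle 1 → 1 with weight 2 and length 1. So λ(A) = 2/1 = 2.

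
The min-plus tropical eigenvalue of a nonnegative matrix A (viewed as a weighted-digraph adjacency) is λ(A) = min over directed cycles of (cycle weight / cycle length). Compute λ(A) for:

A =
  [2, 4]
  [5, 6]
λ(A) = 2

Enumerate directed cycles and compute their means (weight / length). Sample:
  cycle 0 → 0: weight = 2, length = 1, mean = 2/1 ≈ 2.000
  cycle 1 → 1: weight = 6, length = 1, mean = 6/1 ≈ 6.000
  cycle 0 → 1 → 0: weight = 9, length = 2, mean = 9/2 ≈ 4.500
  cycle 1 → 0 → 1: weight = 9, length = 2, mean = 9/2 ≈ 4.500
Minimum mean = 2.000, attained e.g. along the cycle 0 → 0 with weight 2 and length 1. So λ(A) = 2/1 = 2.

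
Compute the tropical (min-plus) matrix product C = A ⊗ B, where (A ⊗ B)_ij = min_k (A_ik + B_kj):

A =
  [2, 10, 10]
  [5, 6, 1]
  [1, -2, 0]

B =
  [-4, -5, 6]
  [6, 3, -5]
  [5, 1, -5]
A ⊗ B =
  [-2, -3, 5]
  [1, 0, -4]
  [-3, -4, -7]

Apply the min-plus product entry-by-entry:
  C[0][0] = min over k of (A[0][0] + B[0][0] = 2 + -4 = -2, A[0][1] + B[1][0] = 10 + 6 = 16, A[0][2] + B[2][0] = 10 + 5 = 15) = -2 (attained at k = 0)
  C[0][1] = min over k of (A[0][0] + B[0][1] = 2 + -5 = -3, A[0][1] + B[1][1] = 10 + 3 = 13, A[0][2] + B[2][1] = 10 + 1 = 11) = -3 (attained at k = 0)
  C[0][2] = min over k of (A[0][0] + B[0][2] = 2 + 6 = 8, A[0][1] + B[1][2] = 10 + -5 = 5, A[0][2] + B[2][2] = 10 + -5 = 5) = 5 (attained at k = 1)
  C[1][0] = min over k of (A[1][0] + B[0][0] = 5 + -4 = 1, A[1][1] + B[1][0] = 6 + 6 = 12, A[1][2] + B[2][0] = 1 + 5 = 6) = 1 (attained at k = 0)
  C[1][1] = min over k of (A[1][0] + B[0][1] = 5 + -5 = 0, A[1][1] + B[1][1] = 6 + 3 = 9, A[1][2] + B[2][1] = 1 + 1 = 2) = 0 (attained at k = 0)
  C[1][2] = min over k of (A[1][0] + B[0][2] = 5 + 6 = 11, A[1][1] + B[1][2] = 6 + -5 = 1, A[1][2] + B[2][2] = 1 + -5 = -4) = -4 (attained at k = 2)
  C[2][0] = min over k of (A[2][0] + B[0][0] = 1 + -4 = -3, A[2][1] + B[1][0] = -2 + 6 = 4, A[2][2] + B[2][0] = 0 + 5 = 5) = -3 (attained at k = 0)
  C[2][1] = min over k of (A[2][0] + B[0][1] = 1 + -5 = -4, A[2][1] + B[1][1] = -2 + 3 = 1, A[2][2] + B[2][1] = 0 + 1 = 1) = -4 (attained at k = 0)
  C[2][2] = min over k of (A[2][0] + B[0][2] = 1 + 6 = 7, A[2][1] + B[1][2] = -2 + -5 = -7, A[2][2] + B[2][2] = 0 + -5 = -5) = -7 (attained at k = 1)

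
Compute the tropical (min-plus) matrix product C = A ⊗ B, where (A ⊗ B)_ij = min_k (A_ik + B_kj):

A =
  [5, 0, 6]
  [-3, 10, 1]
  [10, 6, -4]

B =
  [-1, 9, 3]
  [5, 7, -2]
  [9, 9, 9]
A ⊗ B =
  [4, 7, -2]
  [-4, 6, 0]
  [5, 5, 4]

Apply the min-plus product entry-by-entry:
  C[0][0] = min over k of (A[0][0] + B[0][0] = 5 + -1 = 4, A[0][1] + B[1][0] = 0 + 5 = 5, A[0][2] + B[2][0] = 6 + 9 = 15) = 4 (attained at k = 0)
  C[0][1] = min over k of (A[0][0] + B[0][1] = 5 + 9 = 14, A[0][1] + B[1][1] = 0 + 7 = 7, A[0][2] + B[2][1] = 6 + 9 = 15) = 7 (attained at k = 1)
  C[0][2] = min over k of (A[0][0] + B[0][2] = 5 + 3 = 8, A[0][1] + B[1][2] = 0 + -2 = -2, A[0][2] + B[2][2] = 6 + 9 = 15) = -2 (attained at k = 1)
  C[1][0] = min over k of (A[1][0] + B[0][0] = -3 + -1 = -4, A[1][1] + B[1][0] = 10 + 5 = 15, A[1][2] + B[2][0] = 1 + 9 = 10) = -4 (attained at k = 0)
  C[1][1] = min over k of (A[1][0] + B[0][1] = -3 + 9 = 6, A[1][1] + B[1][1] = 10 + 7 = 17, A[1][2] + B[2][1] = 1 + 9 = 10) = 6 (attained at k = 0)
  C[1][2] = min over k of (A[1][0] + B[0][2] = -3 + 3 = 0, A[1][1] + B[1][2] = 10 + -2 = 8, A[1][2] + B[2][2] = 1 + 9 = 10) = 0 (attained at k = 0)
  C[2][0] = min over k of (A[2][0] + B[0][0] = 10 + -1 = 9, A[2][1] + B[1][0] = 6 + 5 = 11, A[2][2] + B[2][0] = -4 + 9 = 5) = 5 (attained at k = 2)
  C[2][1] = min over k of (A[2][0] + B[0][1] = 10 + 9 = 19, A[2][1] + B[1][1] = 6 + 7 = 13, A[2][2] + B[2][1] = -4 + 9 = 5) = 5 (attained at k = 2)
  C[2][2] = min over k of (A[2][0] + B[0][2] = 10 + 3 = 13, A[2][1] + B[1][2] = 6 + -2 = 4, A[2][2] + B[2][2] = -4 + 9 = 5) = 4 (attained at k = 1)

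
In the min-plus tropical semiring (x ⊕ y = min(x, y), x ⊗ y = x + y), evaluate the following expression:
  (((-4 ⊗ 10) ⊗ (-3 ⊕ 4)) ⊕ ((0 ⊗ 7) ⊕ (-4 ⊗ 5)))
(((-4 ⊗ 10) ⊗ (-3 ⊕ 4)) ⊕ ((0 ⊗ 7) ⊕ (-4 ⊗ 5))) = 1

Expand innermost to outermost. Recall ⊕ takes the minimum of its arguments and ⊗ takes their sum. Working out the expression (((-4 ⊗ 10) ⊗ (-3 ⊕ 4)) ⊕ ((0 ⊗ 7) ⊕ (-4 ⊗ 5))) gives 1.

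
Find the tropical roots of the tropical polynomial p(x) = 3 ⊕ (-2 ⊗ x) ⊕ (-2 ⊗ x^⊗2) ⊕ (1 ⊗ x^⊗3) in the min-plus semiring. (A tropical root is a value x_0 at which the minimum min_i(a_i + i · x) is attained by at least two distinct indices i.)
Roots: {-3, 0, 5}

Each tropical root is a break point of the lower envelope of the lines y = a_i + i · x (there are 4 lines, with slopes 0, 1, ..., 3). Only the lines that attain the minimum somewhere contribute to roots; other lines are dominated. Here the surviving (envelope) indices are i = 3, i = 2, i = 1, i = 0.
Intersections between consecutive envelope lines give the roots: for adjacent envelope indices i < j the intersection is x = (a_i − a_j) / (j − i). Reading off the sorted break points: {-3, 0, 5}.
Verification: at each break x_0, at least two indices attain the minimum of min_i(a_i + i · x_0).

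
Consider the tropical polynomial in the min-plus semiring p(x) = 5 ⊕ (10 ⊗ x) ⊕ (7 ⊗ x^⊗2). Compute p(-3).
p(-3) = 1

A tropical monomial a ⊗ x^⊗i evaluates to a + i · x. Evaluating each term at x = -3:
  Term 0 contributes 5 + 0 · -3 = 5
  Term 1 contributes 10 + 1 · -3 = 7
  Term 2 contributes 7 + 2 · -3 = 1
p(-3) = ⊕ of these = min[5, 7, 1] = 1.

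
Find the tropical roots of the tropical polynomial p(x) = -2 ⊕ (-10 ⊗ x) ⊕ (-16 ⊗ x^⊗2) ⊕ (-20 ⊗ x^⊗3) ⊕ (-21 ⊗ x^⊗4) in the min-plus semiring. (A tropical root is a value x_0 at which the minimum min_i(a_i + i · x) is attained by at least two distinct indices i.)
Roots: {1, 4, 6, 8}

Each tropical root is a break point of the lower envelope of the lines y = a_i + i · x (there are 5 lines, with slopes 0, 1, ..., 4). Only the lines that attain the minimum somewhere contribute to roots; other lines are dominated. Here the surviving (envelope) indices are i = 4, i = 3, i = 2, i = 1, i = 0.
Intersections between consecutive envelope lines give the roots: for adjacent envelope indices i < j the intersection is x = (a_i − a_j) / (j − i). Reading off the sorted break points: {1, 4, 6, 8}.
Verification: at each break x_0, at least two indices attain the minimum of min_i(a_i + i · x_0).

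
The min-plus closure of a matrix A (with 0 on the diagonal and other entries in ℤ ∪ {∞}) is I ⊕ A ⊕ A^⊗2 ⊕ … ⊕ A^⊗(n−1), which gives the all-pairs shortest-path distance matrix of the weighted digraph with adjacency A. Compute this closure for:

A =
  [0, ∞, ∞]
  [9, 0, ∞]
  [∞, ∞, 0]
Closure =
  [0, ∞, ∞]
  [9, 0, ∞]
  [∞, ∞, 0]

This is the Floyd-Warshall all-pairs shortest-path computation. For each intermediate vertex k = 0, 1, …, 2, update dist[i][j] ← min(dist[i][j], dist[i][k] + dist[k][j]). The final matrix gives, for each (i, j), the minimum total weight of any directed path from i to j (possibly empty when i = j).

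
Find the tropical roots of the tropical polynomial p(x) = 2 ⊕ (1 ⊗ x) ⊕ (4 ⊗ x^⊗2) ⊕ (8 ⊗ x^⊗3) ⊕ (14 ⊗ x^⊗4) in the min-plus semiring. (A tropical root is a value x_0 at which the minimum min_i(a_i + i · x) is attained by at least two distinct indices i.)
Roots: {-6, -4, -3, 1}

Each tropical root is a break point of the lower envelope of the lines y = a_i + i · x (there are 5 lines, with slopes 0, 1, ..., 4). Only the lines that attain the minimum somewhere contribute to roots; other lines are dominated. Here the surviving (envelope) indices are i = 4, i = 3, i = 2, i = 1, i = 0.
Intersections between consecutive envelope lines give the roots: for adjacent envelope indices i < j the intersection is x = (a_i − a_j) / (j − i). Reading off the sorted break points: {-6, -4, -3, 1}.
Verification: at each break x_0, at least two indices attain the minimum of min_i(a_i + i · x_0).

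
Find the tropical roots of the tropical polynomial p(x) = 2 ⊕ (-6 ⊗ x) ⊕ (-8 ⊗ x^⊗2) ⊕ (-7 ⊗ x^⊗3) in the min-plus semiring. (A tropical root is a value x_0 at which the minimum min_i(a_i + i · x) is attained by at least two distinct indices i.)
Roots: {-1, 2, 8}

Each tropical root is a break point of the lower envelope of the lines y = a_i + i · x (there are 4 lines, with slopes 0, 1, ..., 3). Only the lines that attain the minimum somewhere contribute to roots; other lines are dominated. Here the surviving (envelope) indices are i = 3, i = 2, i = 1, i = 0.
Intersections between consecutive envelope lines give the roots: for adjacent envelope indices i < j the intersection is x = (a_i − a_j) / (j − i). Reading off the sorted break points: {-1, 2, 8}.
Verification: at each break x_0, at least two indices attain the minimum of min_i(a_i + i · x_0).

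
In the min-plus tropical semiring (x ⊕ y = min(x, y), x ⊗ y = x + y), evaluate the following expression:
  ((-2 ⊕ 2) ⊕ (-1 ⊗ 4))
((-2 ⊕ 2) ⊕ (-1 ⊗ 4)) = -2

Expand innermost to outermost. Recall ⊕ takes the minimum of its arguments and ⊗ takes their sum. Working out the expression ((-2 ⊕ 2) ⊕ (-1 ⊗ 4)) gives -2.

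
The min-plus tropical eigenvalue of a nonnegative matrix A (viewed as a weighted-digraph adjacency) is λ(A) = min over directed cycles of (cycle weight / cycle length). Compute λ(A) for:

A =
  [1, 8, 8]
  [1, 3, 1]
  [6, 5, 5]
λ(A) = 1

Enumerate directed cycles and compute their means (weight / length). Sample:
  cycle 0 → 0: weight = 1, length = 1, mean = 1/1 ≈ 1.000
  cycle 1 → 1: weight = 3, length = 1, mean = 3/1 ≈ 3.000
  cycle 2 → 2: weight = 5, length = 1, mean = 5/1 ≈ 5.000
  cycle 0 → 1 → 0: weight = 9, length = 2, mean = 9/2 ≈ 4.500
  cycle 0 → 2 → 0: weight = 14, length = 2, mean = 14/2 ≈ 7.000
  cycle 1 → 0 → 1: weight = 9, length = 2, mean = 9/2 ≈ 4.500
Minimum mean = 1.000, attained e.g. along the cycle 0 → 0 with weight 1 and length 1. So λ(A) = 1/1 = 1.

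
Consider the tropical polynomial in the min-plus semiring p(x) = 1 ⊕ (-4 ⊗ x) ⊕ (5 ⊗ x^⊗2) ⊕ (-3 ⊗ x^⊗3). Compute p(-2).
p(-2) = -9

A tropical monomial a ⊗ x^⊗i evaluates to a + i · x. Evaluating each term at x = -2:
  Term 0 contributes 1 + 0 · -2 = 1
  Term 1 contributes -4 + 1 · -2 = -6
  Term 2 contributes 5 + 2 · -2 = 1
  Term 3 contributes -3 + 3 · -2 = -9
p(-2) = ⊕ of these = min[1, -6, 1, -9] = -9.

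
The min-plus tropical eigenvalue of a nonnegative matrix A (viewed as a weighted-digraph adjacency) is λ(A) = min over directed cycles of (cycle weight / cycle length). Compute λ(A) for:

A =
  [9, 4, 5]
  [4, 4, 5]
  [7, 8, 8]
λ(A) = 4

Enumerate directed cycles and compute their means (weight / length). Sample:
  cycle 0 → 0: weight = 9, length = 1, mean = 9/1 ≈ 9.000
  cycle 1 → 1: weight = 4, length = 1, mean = 4/1 ≈ 4.000
  cycle 2 → 2: weight = 8, length = 1, mean = 8/1 ≈ 8.000
  cycle 0 → 1 → 0: weight = 8, length = 2, mean = 8/2 ≈ 4.000
  cycle 0 → 2 → 0: weight = 12, length = 2, mean = 12/2 ≈ 6.000
  cycle 1 → 0 → 1: weight = 8, length = 2, mean = 8/2 ≈ 4.000
Minimum mean = 4.000, attained e.g. along the cycle 1 → 1 with weight 4 and length 1. So λ(A) = 4/1 = 4.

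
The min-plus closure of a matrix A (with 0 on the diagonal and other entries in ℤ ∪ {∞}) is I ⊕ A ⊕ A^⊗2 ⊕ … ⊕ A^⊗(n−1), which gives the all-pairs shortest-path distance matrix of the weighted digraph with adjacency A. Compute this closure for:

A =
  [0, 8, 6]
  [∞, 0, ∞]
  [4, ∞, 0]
Closure =
  [0, 8, 6]
  [∞, 0, ∞]
  [4, 12, 0]

This is the Floyd-Warshall all-pairs shortest-path computation. For each intermediate vertex k = 0, 1, …, 2, update dist[i][j] ← min(dist[i][j], dist[i][k] + dist[k][j]). The final matrix gives, for each (i, j), the minimum total weight of any directed path from i to j (possibly empty when i = j).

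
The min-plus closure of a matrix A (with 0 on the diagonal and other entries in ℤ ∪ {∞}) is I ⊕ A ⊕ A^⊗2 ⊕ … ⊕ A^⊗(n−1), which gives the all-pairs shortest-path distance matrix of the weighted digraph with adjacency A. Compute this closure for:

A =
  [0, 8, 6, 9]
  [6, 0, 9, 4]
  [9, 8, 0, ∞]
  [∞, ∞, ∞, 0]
Closure =
  [0, 8, 6, 9]
  [6, 0, 9, 4]
  [9, 8, 0, 12]
  [∞, ∞, ∞, 0]

This is the Floyd-Warshall all-pairs shortest-path computation. For each intermediate vertex k = 0, 1, …, 3, update dist[i][j] ← min(dist[i][j], dist[i][k] + dist[k][j]). The final matrix gives, for each (i, j), the minimum total weight of any directed path from i to j (possibly empty when i = j).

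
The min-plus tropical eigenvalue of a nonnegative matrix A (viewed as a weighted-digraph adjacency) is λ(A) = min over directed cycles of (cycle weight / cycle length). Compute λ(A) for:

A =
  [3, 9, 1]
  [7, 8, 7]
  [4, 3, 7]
λ(A) = 5/2

Enumerate directed cycles and compute their means (weight / length). Sample:
  cycle 0 → 0: weight = 3, length = 1, mean = 3/1 ≈ 3.000
  cycle 1 → 1: weight = 8, length = 1, mean = 8/1 ≈ 8.000
  cycle 2 → 2: weight = 7, length = 1, mean = 7/1 ≈ 7.000
  cycle 0 → 1 → 0: weight = 16, length = 2, mean = 16/2 ≈ 8.000
  cycle 0 → 2 → 0: weight = 5, length = 2, mean = 5/2 ≈ 2.500
  cycle 1 → 0 → 1: weight = 16, length = 2, mean = 16/2 ≈ 8.000
Minimum mean = 2.500, attained e.g. along the cycle 0 → 2 → 0 with weight 5 and length 2. So λ(A) = 5/2 = 5/2.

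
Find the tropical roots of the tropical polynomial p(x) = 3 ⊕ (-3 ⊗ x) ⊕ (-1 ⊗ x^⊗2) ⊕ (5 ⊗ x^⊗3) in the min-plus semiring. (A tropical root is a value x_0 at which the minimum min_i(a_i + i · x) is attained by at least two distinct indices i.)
Roots: {-6, -2, 6}

Each tropical root is a break point of the lower envelope of the lines y = a_i + i · x (there are 4 lines, with slopes 0, 1, ..., 3). Only the lines that attain the minimum somewhere contribute to roots; other lines are dominated. Here the surviving (envelope) indices are i = 3, i = 2, i = 1, i = 0.
Intersections between consecutive envelope lines give the roots: for adjacent envelope indices i < j the intersection is x = (a_i − a_j) / (j − i). Reading off the sorted break points: {-6, -2, 6}.
Verification: at each break x_0, at least two indices attain the minimum of min_i(a_i + i · x_0).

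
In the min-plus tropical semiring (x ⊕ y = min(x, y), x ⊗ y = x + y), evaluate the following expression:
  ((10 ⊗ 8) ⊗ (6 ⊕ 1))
((10 ⊗ 8) ⊗ (6 ⊕ 1)) = 19

Expand innermost to outermost. Recall ⊕ takes the minimum of its arguments and ⊗ takes their sum. Working out the expression ((10 ⊗ 8) ⊗ (6 ⊕ 1)) gives 19.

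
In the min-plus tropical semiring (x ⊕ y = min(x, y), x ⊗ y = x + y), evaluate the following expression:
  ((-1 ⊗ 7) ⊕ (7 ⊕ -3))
((-1 ⊗ 7) ⊕ (7 ⊕ -3)) = -3

Expand innermost to outermost. Recall ⊕ takes the minimum of its arguments and ⊗ takes their sum. Working out the expression ((-1 ⊗ 7) ⊕ (7 ⊕ -3)) gives -3.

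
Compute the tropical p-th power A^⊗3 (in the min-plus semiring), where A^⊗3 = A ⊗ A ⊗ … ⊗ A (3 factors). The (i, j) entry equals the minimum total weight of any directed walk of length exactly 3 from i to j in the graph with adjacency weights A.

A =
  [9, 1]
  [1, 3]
A^⊗3 =
  [5, 3]
  [3, 5]

Each entry (A^⊗3)_ij equals the minimum over all length-3 walks i = v_0 → v_1 → … → v_3 = j of Σ_t A[v_t][v_{t+1}]. For example, for (i, j) = (0, 1) we minimise over 4 possible intermediate vertex sequences; the minimum is 3, attained along the walk 0 → 1 → 0 → 1.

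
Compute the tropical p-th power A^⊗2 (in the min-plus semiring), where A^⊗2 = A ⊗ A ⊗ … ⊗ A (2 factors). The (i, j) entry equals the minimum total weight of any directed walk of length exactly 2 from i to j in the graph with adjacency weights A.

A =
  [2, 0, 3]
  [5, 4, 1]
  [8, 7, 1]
A^⊗2 =
  [4, 2, 1]
  [7, 5, 2]
  [9, 8, 2]

Each entry (A^⊗2)_ij equals the minimum over all length-2 walks i = v_0 → v_1 → … → v_2 = j of Σ_t A[v_t][v_{t+1}]. For example, for (i, j) = (0, 2) we minimise over 3 possible intermediate vertex sequences; the minimum is 1, attained along the walk 0 → 1 → 2.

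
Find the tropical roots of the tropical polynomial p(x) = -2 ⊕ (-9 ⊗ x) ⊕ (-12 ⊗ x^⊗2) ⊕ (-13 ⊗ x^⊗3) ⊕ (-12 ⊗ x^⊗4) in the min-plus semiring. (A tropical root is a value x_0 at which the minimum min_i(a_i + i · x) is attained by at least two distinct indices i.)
Roots: {-1, 1, 3, 7}

Each tropical root is a break point of the lower envelope of the lines y = a_i + i · x (there are 5 lines, with slopes 0, 1, ..., 4). Only the lines that attain the minimum somewhere contribute to roots; other lines are dominated. Here the surviving (envelope) indices are i = 4, i = 3, i = 2, i = 1, i = 0.
Intersections between consecutive envelope lines give the roots: for adjacent envelope indices i < j the intersection is x = (a_i − a_j) / (j − i). Reading off the sorted break points: {-1, 1, 3, 7}.
Verification: at each break x_0, at least two indices attain the minimum of min_i(a_i + i · x_0).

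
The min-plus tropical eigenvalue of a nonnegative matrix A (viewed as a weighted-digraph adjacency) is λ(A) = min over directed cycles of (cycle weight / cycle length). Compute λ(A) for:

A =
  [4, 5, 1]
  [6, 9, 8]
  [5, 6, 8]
λ(A) = 3

Enumerate directed cycles and compute their means (weight / length). Sample:
  cycle 0 → 0: weight = 4, length = 1, mean = 4/1 ≈ 4.000
  cycle 1 → 1: weight = 9, length = 1, mean = 9/1 ≈ 9.000
  cycle 2 → 2: weight = 8, length = 1, mean = 8/1 ≈ 8.000
  cycle 0 → 1 → 0: weight = 11, length = 2, mean = 11/2 ≈ 5.500
  cycle 0 → 2 → 0: weight = 6, length = 2, mean = 6/2 ≈ 3.000
  cycle 1 → 0 → 1: weight = 11, length = 2, mean = 11/2 ≈ 5.500
Minimum mean = 3.000, attained e.g. along the cycle 0 → 2 → 0 with weight 6 and length 2. So λ(A) = 6/2 = 3.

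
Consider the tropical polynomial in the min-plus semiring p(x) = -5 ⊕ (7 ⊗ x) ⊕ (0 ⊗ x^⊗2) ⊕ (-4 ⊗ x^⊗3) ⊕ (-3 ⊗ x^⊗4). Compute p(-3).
p(-3) = -15

A tropical monomial a ⊗ x^⊗i evaluates to a + i · x. Evaluating each term at x = -3:
  Term 0 contributes -5 + 0 · -3 = -5
  Term 1 contributes 7 + 1 · -3 = 4
  Term 2 contributes 0 + 2 · -3 = -6
  Term 3 contributes -4 + 3 · -3 = -13
  Term 4 contributes -3 + 4 · -3 = -15
p(-3) = ⊕ of these = min[-5, 4, -6, -13, -15] = -15.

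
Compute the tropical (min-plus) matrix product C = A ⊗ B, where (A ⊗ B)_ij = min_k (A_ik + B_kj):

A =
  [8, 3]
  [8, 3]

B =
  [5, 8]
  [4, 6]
A ⊗ B =
  [7, 9]
  [7, 9]

Apply the min-plus product entry-by-entry:
  C[0][0] = min over k of (A[0][0] + B[0][0] = 8 + 5 = 13, A[0][1] + B[1][0] = 3 + 4 = 7) = 7 (attained at k = 1)
  C[0][1] = min over k of (A[0][0] + B[0][1] = 8 + 8 = 16, A[0][1] + B[1][1] = 3 + 6 = 9) = 9 (attained at k = 1)
  C[1][0] = min over k of (A[1][0] + B[0][0] = 8 + 5 = 13, A[1][1] + B[1][0] = 3 + 4 = 7) = 7 (attained at k = 1)
  C[1][1] = min over k of (A[1][0] + B[0][1] = 8 + 8 = 16, A[1][1] + B[1][1] = 3 + 6 = 9) = 9 (attained at k = 1)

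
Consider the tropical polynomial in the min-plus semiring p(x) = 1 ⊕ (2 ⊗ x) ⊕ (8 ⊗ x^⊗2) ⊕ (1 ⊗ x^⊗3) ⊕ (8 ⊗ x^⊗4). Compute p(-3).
p(-3) = -8

A tropical monomial a ⊗ x^⊗i evaluates to a + i · x. Evaluating each term at x = -3:
  Term 0 contributes 1 + 0 · -3 = 1
  Term 1 contributes 2 + 1 · -3 = -1
  Term 2 contributes 8 + 2 · -3 = 2
  Term 3 contributes 1 + 3 · -3 = -8
  Term 4 contributes 8 + 4 · -3 = -4
p(-3) = ⊕ of these = min[1, -1, 2, -8, -4] = -8.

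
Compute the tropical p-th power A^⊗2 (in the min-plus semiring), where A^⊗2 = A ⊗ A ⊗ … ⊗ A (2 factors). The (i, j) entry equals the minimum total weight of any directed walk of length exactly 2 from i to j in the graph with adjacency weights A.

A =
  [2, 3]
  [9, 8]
A^⊗2 =
  [4, 5]
  [11, 12]

Each entry (A^⊗2)_ij equals the minimum over all length-2 walks i = v_0 → v_1 → … → v_2 = j of Σ_t A[v_t][v_{t+1}]. For example, for (i, j) = (0, 1) we minimise over 2 possible intermediate vertex sequences; the minimum is 5, attained along the walk 0 → 0 → 1.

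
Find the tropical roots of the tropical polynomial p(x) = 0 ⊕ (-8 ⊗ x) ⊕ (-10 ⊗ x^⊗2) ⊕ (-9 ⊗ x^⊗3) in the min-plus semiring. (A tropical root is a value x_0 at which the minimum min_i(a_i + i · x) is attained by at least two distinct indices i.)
Roots: {-1, 2, 8}

Each tropical root is a break point of the lower envelope of the lines y = a_i + i · x (there are 4 lines, with slopes 0, 1, ..., 3). Only the lines that attain the minimum somewhere contribute to roots; other lines are dominated. Here the surviving (envelope) indices are i = 3, i = 2, i = 1, i = 0.
Intersections between consecutive envelope lines give the roots: for adjacent envelope indices i < j the intersection is x = (a_i − a_j) / (j − i). Reading off the sorted break points: {-1, 2, 8}.
Verification: at each break x_0, at least two indices attain the minimum of min_i(a_i + i · x_0).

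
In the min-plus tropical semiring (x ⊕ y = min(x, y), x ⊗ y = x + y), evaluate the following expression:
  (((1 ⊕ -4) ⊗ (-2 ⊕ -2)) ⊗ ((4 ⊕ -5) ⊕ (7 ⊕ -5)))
(((1 ⊕ -4) ⊗ (-2 ⊕ -2)) ⊗ ((4 ⊕ -5) ⊕ (7 ⊕ -5))) = -11

Expand innermost to outermost. Recall ⊕ takes the minimum of its arguments and ⊗ takes their sum. Working out the expression (((1 ⊕ -4) ⊗ (-2 ⊕ -2)) ⊗ ((4 ⊕ -5) ⊕ (7 ⊕ -5))) gives -11.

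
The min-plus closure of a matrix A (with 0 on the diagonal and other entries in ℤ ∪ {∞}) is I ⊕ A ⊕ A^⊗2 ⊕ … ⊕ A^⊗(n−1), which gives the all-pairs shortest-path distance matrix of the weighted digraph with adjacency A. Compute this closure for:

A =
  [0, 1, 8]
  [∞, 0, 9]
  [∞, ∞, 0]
Closure =
  [0, 1, 8]
  [∞, 0, 9]
  [∞, ∞, 0]

This is the Floyd-Warshall all-pairs shortest-path computation. For each intermediate vertex k = 0, 1, …, 2, update dist[i][j] ← min(dist[i][j], dist[i][k] + dist[k][j]). The final matrix gives, for each (i, j), the minimum total weight of any directed path from i to j (possibly empty when i = j).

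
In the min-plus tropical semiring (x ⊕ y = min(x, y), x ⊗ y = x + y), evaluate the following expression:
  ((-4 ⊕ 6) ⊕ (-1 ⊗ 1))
((-4 ⊕ 6) ⊕ (-1 ⊗ 1)) = -4

Expand innermost to outermost. Recall ⊕ takes the minimum of its arguments and ⊗ takes their sum. Working out the expression ((-4 ⊕ 6) ⊕ (-1 ⊗ 1)) gives -4.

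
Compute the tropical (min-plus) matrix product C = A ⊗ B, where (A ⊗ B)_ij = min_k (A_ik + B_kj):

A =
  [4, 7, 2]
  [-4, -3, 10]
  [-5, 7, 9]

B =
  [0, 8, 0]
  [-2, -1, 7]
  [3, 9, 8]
A ⊗ B =
  [4, 6, 4]
  [-5, -4, -4]
  [-5, 3, -5]

Apply the min-plus product entry-by-entry:
  C[0][0] = min over k of (A[0][0] + B[0][0] = 4 + 0 = 4, A[0][1] + B[1][0] = 7 + -2 = 5, A[0][2] + B[2][0] = 2 + 3 = 5) = 4 (attained at k = 0)
  C[0][1] = min over k of (A[0][0] + B[0][1] = 4 + 8 = 12, A[0][1] + B[1][1] = 7 + -1 = 6, A[0][2] + B[2][1] = 2 + 9 = 11) = 6 (attained at k = 1)
  C[0][2] = min over k of (A[0][0] + B[0][2] = 4 + 0 = 4, A[0][1] + B[1][2] = 7 + 7 = 14, A[0][2] + B[2][2] = 2 + 8 = 10) = 4 (attained at k = 0)
  C[1][0] = min over k of (A[1][0] + B[0][0] = -4 + 0 = -4, A[1][1] + B[1][0] = -3 + -2 = -5, A[1][2] + B[2][0] = 10 + 3 = 13) = -5 (attained at k = 1)
  C[1][1] = min over k of (A[1][0] + B[0][1] = -4 + 8 = 4, A[1][1] + B[1][1] = -3 + -1 = -4, A[1][2] + B[2][1] = 10 + 9 = 19) = -4 (attained at k = 1)
  C[1][2] = min over k of (A[1][0] + B[0][2] = -4 + 0 = -4, A[1][1] + B[1][2] = -3 + 7 = 4, A[1][2] + B[2][2] = 10 + 8 = 18) = -4 (attained at k = 0)
  C[2][0] = min over k of (A[2][0] + B[0][0] = -5 + 0 = -5, A[2][1] + B[1][0] = 7 + -2 = 5, A[2][2] + B[2][0] = 9 + 3 = 12) = -5 (attained at k = 0)
  C[2][1] = min over k of (A[2][0] + B[0][1] = -5 + 8 = 3, A[2][1] + B[1][1] = 7 + -1 = 6, A[2][2] + B[2][1] = 9 + 9 = 18) = 3 (attained at k = 0)
  C[2][2] = min over k of (A[2][0] + B[0][2] = -5 + 0 = -5, A[2][1] + B[1][2] = 7 + 7 = 14, A[2][2] + B[2][2] = 9 + 8 = 17) = -5 (attained at k = 0)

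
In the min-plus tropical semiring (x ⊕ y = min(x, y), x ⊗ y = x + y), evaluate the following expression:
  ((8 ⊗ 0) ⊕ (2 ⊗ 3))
((8 ⊗ 0) ⊕ (2 ⊗ 3)) = 5

Expand innermost to outermost. Recall ⊕ takes the minimum of its arguments and ⊗ takes their sum. Working out the expression ((8 ⊗ 0) ⊕ (2 ⊗ 3)) gives 5.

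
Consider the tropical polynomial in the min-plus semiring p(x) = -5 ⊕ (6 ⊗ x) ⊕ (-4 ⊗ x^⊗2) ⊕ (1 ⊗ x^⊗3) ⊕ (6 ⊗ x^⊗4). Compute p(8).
p(8) = -5

A tropical monomial a ⊗ x^⊗i evaluates to a + i · x. Evaluating each term at x = 8:
  Term 0 contributes -5 + 0 · 8 = -5
  Term 1 contributes 6 + 1 · 8 = 14
  Term 2 contributes -4 + 2 · 8 = 12
  Term 3 contributes 1 + 3 · 8 = 25
  Term 4 contributes 6 + 4 · 8 = 38
p(8) = ⊕ of these = min[-5, 14, 12, 25, 38] = -5.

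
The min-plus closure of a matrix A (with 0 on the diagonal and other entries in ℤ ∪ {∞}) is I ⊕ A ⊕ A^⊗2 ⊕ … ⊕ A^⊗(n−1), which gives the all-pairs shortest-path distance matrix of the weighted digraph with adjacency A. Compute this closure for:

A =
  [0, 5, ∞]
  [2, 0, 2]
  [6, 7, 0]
Closure =
  [0, 5, 7]
  [2, 0, 2]
  [6, 7, 0]

This is the Floyd-Warshall all-pairs shortest-path computation. For each intermediate vertex k = 0, 1, …, 2, update dist[i][j] ← min(dist[i][j], dist[i][k] + dist[k][j]). The final matrix gives, for each (i, j), the minimum total weight of any directed path from i to j (possibly empty when i = j).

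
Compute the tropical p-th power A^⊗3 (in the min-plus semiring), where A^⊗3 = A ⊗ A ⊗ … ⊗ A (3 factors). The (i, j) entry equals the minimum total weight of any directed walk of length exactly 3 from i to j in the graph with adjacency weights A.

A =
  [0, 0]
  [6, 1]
A^⊗3 =
  [0, 0]
  [6, 3]

Each entry (A^⊗3)_ij equals the minimum over all length-3 walks i = v_0 → v_1 → … → v_3 = j of Σ_t A[v_t][v_{t+1}]. For example, for (i, j) = (0, 1) we minimise over 4 possible intermediate vertex sequences; the minimum is 0, attained along the walk 0 → 0 → 0 → 1.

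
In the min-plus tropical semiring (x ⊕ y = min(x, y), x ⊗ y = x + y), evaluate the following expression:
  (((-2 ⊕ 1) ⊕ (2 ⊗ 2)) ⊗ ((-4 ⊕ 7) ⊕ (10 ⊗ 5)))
(((-2 ⊕ 1) ⊕ (2 ⊗ 2)) ⊗ ((-4 ⊕ 7) ⊕ (10 ⊗ 5))) = -6

Expand innermost to outermost. Recall ⊕ takes the minimum of its arguments and ⊗ takes their sum. Working out the expression (((-2 ⊕ 1) ⊕ (2 ⊗ 2)) ⊗ ((-4 ⊕ 7) ⊕ (10 ⊗ 5))) gives -6.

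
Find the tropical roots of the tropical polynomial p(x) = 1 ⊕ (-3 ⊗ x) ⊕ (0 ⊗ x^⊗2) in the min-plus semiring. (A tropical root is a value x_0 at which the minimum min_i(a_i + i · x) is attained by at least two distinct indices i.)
Roots: {-3, 4}

Each tropical root is a break point of the lower envelope of the lines y = a_i + i · x (there are 3 lines, with slopes 0, 1, ..., 2). Only the lines that attain the minimum somewhere contribute to roots; other lines are dominated. Here the surviving (envelope) indices are i = 2, i = 1, i = 0.
Intersections between consecutive envelope lines give the roots: for adjacent envelope indices i < j the intersection is x = (a_i − a_j) / (j − i). Reading off the sorted break points: {-3, 4}.
Verification: at each break x_0, at least two indices attain the minimum of min_i(a_i + i · x_0).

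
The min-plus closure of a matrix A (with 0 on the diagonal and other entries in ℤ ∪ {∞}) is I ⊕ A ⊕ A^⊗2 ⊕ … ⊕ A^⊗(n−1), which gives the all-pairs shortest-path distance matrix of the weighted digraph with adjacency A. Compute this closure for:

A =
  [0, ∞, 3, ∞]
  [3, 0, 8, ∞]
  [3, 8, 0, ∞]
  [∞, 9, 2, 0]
Closure =
  [0, 11, 3, ∞]
  [3, 0, 6, ∞]
  [3, 8, 0, ∞]
  [5, 9, 2, 0]

This is the Floyd-Warshall all-pairs shortest-path computation. For each intermediate vertex k = 0, 1, …, 3, update dist[i][j] ← min(dist[i][j], dist[i][k] + dist[k][j]). The final matrix gives, for each (i, j), the minimum total weight of any directed path from i to j (possibly empty when i = j).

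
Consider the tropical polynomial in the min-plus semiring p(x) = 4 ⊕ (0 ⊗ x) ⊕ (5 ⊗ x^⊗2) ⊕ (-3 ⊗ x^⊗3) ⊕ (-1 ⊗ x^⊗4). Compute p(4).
p(4) = 4

A tropical monomial a ⊗ x^⊗i evaluates to a + i · x. Evaluating each term at x = 4:
  Term 0 contributes 4 + 0 · 4 = 4
  Term 1 contributes 0 + 1 · 4 = 4
  Term 2 contributes 5 + 2 · 4 = 13
  Term 3 contributes -3 + 3 · 4 = 9
  Term 4 contributes -1 + 4 · 4 = 15
p(4) = ⊕ of these = min[4, 4, 13, 9, 15] = 4.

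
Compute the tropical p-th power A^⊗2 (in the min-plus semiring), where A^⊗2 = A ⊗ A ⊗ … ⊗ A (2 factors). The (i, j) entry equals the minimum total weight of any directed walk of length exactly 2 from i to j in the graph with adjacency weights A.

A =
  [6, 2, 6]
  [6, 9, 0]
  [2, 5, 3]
A^⊗2 =
  [8, 8, 2]
  [2, 5, 3]
  [5, 4, 5]

Each entry (A^⊗2)_ij equals the minimum over all length-2 walks i = v_0 → v_1 → … → v_2 = j of Σ_t A[v_t][v_{t+1}]. For example, for (i, j) = (0, 2) we minimise over 3 possible intermediate vertex sequences; the minimum is 2, attained along the walk 0 → 1 → 2.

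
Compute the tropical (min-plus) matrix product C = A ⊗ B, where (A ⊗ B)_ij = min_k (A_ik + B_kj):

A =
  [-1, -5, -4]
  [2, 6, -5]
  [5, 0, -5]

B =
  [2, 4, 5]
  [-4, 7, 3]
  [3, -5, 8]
A ⊗ B =
  [-9, -9, -2]
  [-2, -10, 3]
  [-4, -10, 3]

Apply the min-plus product entry-by-entry:
  C[0][0] = min over k of (A[0][0] + B[0][0] = -1 + 2 = 1, A[0][1] + B[1][0] = -5 + -4 = -9, A[0][2] + B[2][0] = -4 + 3 = -1) = -9 (attained at k = 1)
  C[0][1] = min over k of (A[0][0] + B[0][1] = -1 + 4 = 3, A[0][1] + B[1][1] = -5 + 7 = 2, A[0][2] + B[2][1] = -4 + -5 = -9) = -9 (attained at k = 2)
  C[0][2] = min over k of (A[0][0] + B[0][2] = -1 + 5 = 4, A[0][1] + B[1][2] = -5 + 3 = -2, A[0][2] + B[2][2] = -4 + 8 = 4) = -2 (attained at k = 1)
  C[1][0] = min over k of (A[1][0] + B[0][0] = 2 + 2 = 4, A[1][1] + B[1][0] = 6 + -4 = 2, A[1][2] + B[2][0] = -5 + 3 = -2) = -2 (attained at k = 2)
  C[1][1] = min over k of (A[1][0] + B[0][1] = 2 + 4 = 6, A[1][1] + B[1][1] = 6 + 7 = 13, A[1][2] + B[2][1] = -5 + -5 = -10) = -10 (attained at k = 2)
  C[1][2] = min over k of (A[1][0] + B[0][2] = 2 + 5 = 7, A[1][1] + B[1][2] = 6 + 3 = 9, A[1][2] + B[2][2] = -5 + 8 = 3) = 3 (attained at k = 2)
  C[2][0] = min over k of (A[2][0] + B[0][0] = 5 + 2 = 7, A[2][1] + B[1][0] = 0 + -4 = -4, A[2][2] + B[2][0] = -5 + 3 = -2) = -4 (attained at k = 1)
  C[2][1] = min over k of (A[2][0] + B[0][1] = 5 + 4 = 9, A[2][1] + B[1][1] = 0 + 7 = 7, A[2][2] + B[2][1] = -5 + -5 = -10) = -10 (attained at k = 2)
  C[2][2] = min over k of (A[2][0] + B[0][2] = 5 + 5 = 10, A[2][1] + B[1][2] = 0 + 3 = 3, A[2][2] + B[2][2] = -5 + 8 = 3) = 3 (attained at k = 1)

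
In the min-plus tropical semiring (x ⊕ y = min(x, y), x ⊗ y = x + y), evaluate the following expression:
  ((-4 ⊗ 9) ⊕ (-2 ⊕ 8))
((-4 ⊗ 9) ⊕ (-2 ⊕ 8)) = -2

Expand innermost to outermost. Recall ⊕ takes the minimum of its arguments and ⊗ takes their sum. Working out the expression ((-4 ⊗ 9) ⊕ (-2 ⊕ 8)) gives -2.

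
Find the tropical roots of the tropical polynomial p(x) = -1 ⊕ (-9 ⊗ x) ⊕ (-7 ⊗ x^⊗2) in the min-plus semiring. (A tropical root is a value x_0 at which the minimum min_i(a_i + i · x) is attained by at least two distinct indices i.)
Roots: {-2, 8}

Each tropical root is a break point of the lower envelope of the lines y = a_i + i · x (there are 3 lines, with slopes 0, 1, ..., 2). Only the lines that attain the minimum somewhere contribute to roots; other lines are dominated. Here the surviving (envelope) indices are i = 2, i = 1, i = 0.
Intersections between consecutive envelope lines give the roots: for adjacent envelope indices i < j the intersection is x = (a_i − a_j) / (j − i). Reading off the sorted break points: {-2, 8}.
Verification: at each break x_0, at least two indices attain the minimum of min_i(a_i + i · x_0).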